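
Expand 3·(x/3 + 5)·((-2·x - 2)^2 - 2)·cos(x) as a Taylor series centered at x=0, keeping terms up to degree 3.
-57·x^3 + 53·x^2 + 122·x + 30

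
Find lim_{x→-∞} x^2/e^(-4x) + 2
The quotient is an ∞/∞ indeterminate form as x → -∞.
Compare growth rates of the dominant terms (exponentials ≫ polynomials ≫ logarithms), or apply L'Hôpital's rule; the quotient → 0.
Adding the constant: 0 + 2 = 2. Limit = 2.

Final answer: 2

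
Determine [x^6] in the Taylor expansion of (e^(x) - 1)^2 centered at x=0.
Expand to order 6: (e^(x) - 1)^2 = 31·x^6/360 + x^5/4 + 7·x^4/12 + x^3 + x^2 + O(x^7).
The coefficient of x^6 is 31/360.

Final answer: 31/360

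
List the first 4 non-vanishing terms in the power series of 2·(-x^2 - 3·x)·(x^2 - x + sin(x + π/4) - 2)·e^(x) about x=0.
x^4·(1 - √(2)) + x^3·(12 - 5·√(2)) + x^2·(22 - 7·√(2)) + x·(12 - 3·√(2))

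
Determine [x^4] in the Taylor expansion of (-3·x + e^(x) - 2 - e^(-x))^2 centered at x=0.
-2/3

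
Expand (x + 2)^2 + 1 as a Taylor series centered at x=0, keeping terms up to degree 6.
x^2 + 4·x + 5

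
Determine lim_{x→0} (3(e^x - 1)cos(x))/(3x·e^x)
Both numerator and denominator → 0 as x → 0; this is a 0/0 indeterminate form.
Expand each to leading order near x = 0: numerator ~ 3·x, denominator ~ 3·x.
The limit of the ratio is 1.

Final answer: 1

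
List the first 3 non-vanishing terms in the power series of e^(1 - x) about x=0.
e·x^2/2 - e·x + e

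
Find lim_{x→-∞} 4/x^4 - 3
Evaluate the dominant behaviour as x → -∞; each term tends to a finite value or vanishes.
Limit = -3.

Final answer: -3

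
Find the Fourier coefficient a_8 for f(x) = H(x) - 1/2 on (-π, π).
a_8 = (1/π) ∫_{-π}^{π} f(x)·cos(8x) dx.
Evaluate the integral (use parity and integration by parts as needed): a_8 = 0.

Final answer: 0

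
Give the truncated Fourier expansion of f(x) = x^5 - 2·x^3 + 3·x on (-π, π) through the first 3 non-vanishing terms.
(-44·π^2 + 2·π^4 + 270)·sin(x) + (-π^4 - 27/2 + 7·π^2)·sin(2·x) + (-76·π^2/27 + 314/81 + 2·π^4/3)·sin(3·x)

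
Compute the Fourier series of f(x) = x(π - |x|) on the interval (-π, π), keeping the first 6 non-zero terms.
8·sin(x)/π + 8·sin(3·x)/(27·π) + 8·sin(5·x)/(125·π) + 8·sin(7·x)/(343·π) + 8·sin(9·x)/(729·π) + 8·sin(11·x)/(1331·π)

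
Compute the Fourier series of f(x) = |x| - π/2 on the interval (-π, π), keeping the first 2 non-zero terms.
-4·cos(x)/π - 4·cos(3·x)/(9·π)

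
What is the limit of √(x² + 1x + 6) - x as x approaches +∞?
As x → +∞: multiply by the conjugate to get (1x+6)/(√(x²+1x+6)+x); the denominator ~ 2x, so the limit is 1/2.
Limit = 1/2.

Final answer: 1/2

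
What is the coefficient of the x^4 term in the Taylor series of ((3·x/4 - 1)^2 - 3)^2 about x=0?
Expand to order 4: ((3·x/4 - 1)^2 - 3)^2 = 81·x^4/256 - 27·x^3/16 + 6·x + 4 + O(x^5).
The coefficient of x^4 is 81/256.

Final answer: 81/256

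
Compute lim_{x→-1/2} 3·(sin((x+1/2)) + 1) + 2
Direct substitution at x = -1/2 gives 5.

Final answer: 5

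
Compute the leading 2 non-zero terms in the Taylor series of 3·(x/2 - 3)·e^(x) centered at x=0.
-15·x/2 - 9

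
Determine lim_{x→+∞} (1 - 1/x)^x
As x → +∞: this is the defining limit (1 - 1/x)^x → e^(-1).
Limit = e^(-1).

Final answer: e^(-1)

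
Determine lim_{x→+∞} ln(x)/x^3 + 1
The quotient is an ∞/∞ indeterminate form as x → +∞.
The polynomial denominator x^3 dominates the logarithmic numerator (any positive power of x ≫ ln(x) as x → ∞), so the quotient → 0.
Adding the constant: 0 + 1 = 1. Limit = 1.

Final answer: 1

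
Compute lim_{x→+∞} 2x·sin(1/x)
As x → +∞: let u = 1/x → 0⁺; then 2·x·sin(1/x) = 2·1·sin(u)/u → 2·1·1 = 2.
Limit = 2.

Final answer: 2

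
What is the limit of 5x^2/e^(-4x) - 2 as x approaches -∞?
The quotient is an ∞/∞ indeterminate form as x → -∞.
Compare growth rates of the dominant terms (exponentials ≫ polynomials ≫ logarithms), or apply L'Hôpital's rule; the quotient → 0.
Adding the constant: 0 - 2 = -2. Limit = -2.

Final answer: -2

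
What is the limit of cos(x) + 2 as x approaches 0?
Direct substitution at x = 0 gives 3.

Final answer: 3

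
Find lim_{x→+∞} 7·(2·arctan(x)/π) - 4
Evaluate the dominant behaviour as x → +∞; each term tends to a finite value or vanishes.
Limit = 3.

Final answer: 3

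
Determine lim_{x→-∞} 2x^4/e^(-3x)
This is an ∞/∞ indeterminate form as x → -∞.
Compare growth rates of the dominant terms (exponentials ≫ polynomials ≫ logarithms), or apply L'Hôpital's rule; the quotient → 0.
Limit = 0.

Final answer: 0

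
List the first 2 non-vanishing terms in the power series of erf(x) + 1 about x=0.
2·x/√(π) + 1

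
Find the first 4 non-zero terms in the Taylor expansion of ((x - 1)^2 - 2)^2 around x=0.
-4·x^3 + 2·x^2 + 4·x + 1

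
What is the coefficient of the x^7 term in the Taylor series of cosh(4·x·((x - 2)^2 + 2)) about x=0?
Expand to order 7: cosh(4·x·((x - 2)^2 + 2)) = -5482496·x^7/5 + 1557544·x^6/5 - 36928·x^5 + 14048·x^4 - 384·x^3 + 288·x^2 + 1 + O(x^8).
The coefficient of x^7 is -5482496/5.

Final answer: -5482496/5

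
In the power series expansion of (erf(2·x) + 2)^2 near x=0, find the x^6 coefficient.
Expand to order 6: (erf(2·x) + 2)^2 = 3584·x^6/(45·π) + 128·x^5/(5·√(π)) - 128·x^4/(3·π) - 64·x^3/(3·√(π)) + 16·x^2/π + 16·x/√(π) + 4 + O(x^7).
The coefficient of x^6 is 3584/(45·π).

Final answer: 3584/(45·π)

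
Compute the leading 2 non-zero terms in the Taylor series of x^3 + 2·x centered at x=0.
x^3 + 2·x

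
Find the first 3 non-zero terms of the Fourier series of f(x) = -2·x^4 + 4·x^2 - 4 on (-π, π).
(-112 + 16·π^2)·cos(x) + (10 - 4·π^2)·cos(2·x) - 2·π^4/5 - 4 + 4·π^2/3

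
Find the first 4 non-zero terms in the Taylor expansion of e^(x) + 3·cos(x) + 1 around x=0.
x^3/6 - x^2 + x + 5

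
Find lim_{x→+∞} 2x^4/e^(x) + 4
The quotient is an ∞/∞ indeterminate form as x → +∞.
The exponential denominator e^(x) dominates the polynomial numerator (e^x ≫ x^4 as x → ∞), so the quotient → 0.
Adding the constant: 0 + 4 = 4. Limit = 4.

Final answer: 4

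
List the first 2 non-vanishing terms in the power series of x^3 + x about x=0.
x^3 + x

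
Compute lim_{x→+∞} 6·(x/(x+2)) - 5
Evaluate the dominant behaviour as x → +∞; each term tends to a finite value or vanishes.
Limit = 1.

Final answer: 1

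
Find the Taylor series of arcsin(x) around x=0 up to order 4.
x^3/6 + x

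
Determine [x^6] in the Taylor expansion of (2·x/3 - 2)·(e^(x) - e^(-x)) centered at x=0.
Expand to order 6: (2·x/3 - 2)·(e^(x) - e^(-x)) = x^6/90 - x^5/30 + 2·x^4/9 - 2·x^3/3 + 4·x^2/3 - 4·x + O(x^7).
The coefficient of x^6 is 1/90.

Final answer: 1/90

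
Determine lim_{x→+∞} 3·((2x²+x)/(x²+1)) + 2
Evaluate the dominant behaviour as x → +∞; each term tends to a finite value or vanishes.
Limit = 8.

Final answer: 8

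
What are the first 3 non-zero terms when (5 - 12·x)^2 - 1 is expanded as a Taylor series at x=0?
144·x^2 - 120·x + 24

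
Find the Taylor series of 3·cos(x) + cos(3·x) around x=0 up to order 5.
7·x^4/2 - 6·x^2 + 4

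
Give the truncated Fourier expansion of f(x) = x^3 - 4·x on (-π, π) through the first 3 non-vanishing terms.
(-20 + 2·π^2)·sin(x) + (11/2 - π^2)·sin(2·x) + (-28/9 + 2·π^2/3)·sin(3·x)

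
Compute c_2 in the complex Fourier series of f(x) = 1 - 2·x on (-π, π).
Compute the real Fourier coefficients first: a_2 = 0, b_2 = 2.
Then c_2 = (a_2 − i·b_2)/2 = -i.

Final answer: -i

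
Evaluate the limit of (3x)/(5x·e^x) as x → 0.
Both numerator and denominator → 0 as x → 0; this is a 0/0 indeterminate form.
Expand each to leading order near x = 0: numerator ~ 3·x, denominator ~ 5·x.
The limit of the ratio is 3/5.

Final answer: 3/5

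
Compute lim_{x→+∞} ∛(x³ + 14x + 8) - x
This is an ∞ − ∞ indeterminate form.
Multiply by (A² + AB + B²)/(A² + AB + B²) where A = ∛(x³+14x + 8), B = x to use A³ − B³ = (A−B)(A²+AB+B²); the x³ terms cancel, leaving (14x + 8)/(A²+AB+B²) with denominator ~ 3x², so the limit is 0.
Limit = 0.

Final answer: 0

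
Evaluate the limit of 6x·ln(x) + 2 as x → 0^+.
The product is a 0·∞ indeterminate form at x → 0⁺.
Rewrite the product as 6·ln(x) / x^(-1) and apply L'Hôpital, or use the standard hierarchy x^(-1) ≫ |ln x| as x → 0⁺.
The indeterminate product → 0, so the limit = 2.

Final answer: 2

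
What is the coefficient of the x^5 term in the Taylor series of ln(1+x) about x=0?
Expand to order 5: ln(1+x) = x^5/5 - x^4/4 + x^3/3 - x^2/2 + x + O(x^6).
The coefficient of x^5 is 1/5.

Final answer: 1/5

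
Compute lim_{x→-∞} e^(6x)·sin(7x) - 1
Evaluate the dominant behaviour as x → -∞; each term tends to a finite value or vanishes.
Limit = -1.

Final answer: -1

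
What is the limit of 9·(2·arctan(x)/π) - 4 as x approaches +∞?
Evaluate the dominant behaviour as x → +∞; each term tends to a finite value or vanishes.
Limit = 5.

Final answer: 5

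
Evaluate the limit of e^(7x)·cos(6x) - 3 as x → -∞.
Evaluate the dominant behaviour as x → -∞; each term tends to a finite value or vanishes.
Limit = -3.

Final answer: -3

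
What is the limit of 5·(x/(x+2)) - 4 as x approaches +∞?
Evaluate the dominant behaviour as x → +∞; each term tends to a finite value or vanishes.
Limit = 1.

Final answer: 1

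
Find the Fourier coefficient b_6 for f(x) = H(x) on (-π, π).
b_6 = (1/π) ∫_{-π}^{π} f(x)·sin(6x) dx.
Evaluate the integral (use parity and integration by parts as needed): b_6 = 0.

Final answer: 0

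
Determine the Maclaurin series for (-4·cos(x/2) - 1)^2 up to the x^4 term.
17·x^4/48 - 5·x^2 + 25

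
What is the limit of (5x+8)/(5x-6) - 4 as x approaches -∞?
Evaluate the dominant behaviour as x → -∞; each term tends to a finite value or vanishes.
Limit = -3.

Final answer: -3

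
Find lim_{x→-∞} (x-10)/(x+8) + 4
Evaluate the dominant behaviour as x → -∞; each term tends to a finite value or vanishes.
Limit = 5.

Final answer: 5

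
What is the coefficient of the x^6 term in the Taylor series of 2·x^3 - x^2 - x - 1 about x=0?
Expand to order 6: 2·x^3 - x^2 - x - 1 = 2·x^3 - x^2 - x - 1 + O(x^7).
The coefficient of x^6 is 0.

Final answer: 0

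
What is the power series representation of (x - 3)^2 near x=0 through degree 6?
x^2 - 6·x + 9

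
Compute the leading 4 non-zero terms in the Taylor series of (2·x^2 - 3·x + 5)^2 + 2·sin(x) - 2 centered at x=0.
-37·x^3/3 + 29·x^2 - 28·x + 23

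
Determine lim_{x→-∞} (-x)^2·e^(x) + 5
The product is a 0·∞ indeterminate form at x → -∞.
Rewrite the product as (-x)^2 / e^(-x) (an ∞/∞ form) and apply L'Hôpital, or use the standard hierarchy e^(|x|) ≫ |(-x)^2| as x → -∞.
The indeterminate product → 0, so the limit = 5.

Final answer: 5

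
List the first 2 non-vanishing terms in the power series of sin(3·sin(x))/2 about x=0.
-5·x^3/2 + 3·x/2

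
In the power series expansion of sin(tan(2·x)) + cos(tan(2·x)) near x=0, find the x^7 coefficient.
Expand to order 7: sin(tan(2·x)) + cos(tan(2·x)) = -440·x^7/63 - 388·x^6/45 - 4·x^5/5 - 14·x^4/3 + 4·x^3/3 - 2·x^2 + 2·x + 1 + O(x^8).
The coefficient of x^7 is -440/63.

Final answer: -440/63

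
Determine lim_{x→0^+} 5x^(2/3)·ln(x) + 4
The product is a 0·∞ indeterminate form at x → 0⁺.
Rewrite the product as 5·ln(x) / x^(-2/3) and apply L'Hôpital, or use the standard hierarchy x^(-2/3) ≫ |ln x| as x → 0⁺.
The indeterminate product → 0, so the limit = 4.

Final answer: 4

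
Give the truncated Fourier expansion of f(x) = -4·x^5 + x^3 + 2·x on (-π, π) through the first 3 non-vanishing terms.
(-968 - 8·π^4 + 162·π^2)·sin(x) + (-21·π^2 + 59/2 + 4·π^4)·sin(2·x) + (-8·π^4/3 - 248/81 + 178·π^2/27)·sin(3·x)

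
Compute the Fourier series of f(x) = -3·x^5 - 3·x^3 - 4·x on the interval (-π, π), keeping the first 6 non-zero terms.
(-692 - 6·π^4 + 114·π^2)·sin(x) + (-12·π^2 + 22 + 3·π^4)·sin(2·x) + (-2·π^4 - 116/27 + 22·π^2/9)·sin(3·x) + (-3·π^2/8 + 137/64 + 3·π^4/2)·sin(4·x) + (-6·π^4/5 - 6·π^2/25 - 964/625)·sin(5·x) + (34/27 + 4·π^2/9 + π^4)·sin(6·x)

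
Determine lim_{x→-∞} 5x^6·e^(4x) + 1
The product is a 0·∞ indeterminate form at x → -∞.
Rewrite the product as 5x^6 / e^(-4x) (an ∞/∞ form) and apply L'Hôpital, or use the standard hierarchy e^(4|x|) ≫ |x^6| as x → -∞.
The indeterminate product → 0, so the limit = 1.

Final answer: 1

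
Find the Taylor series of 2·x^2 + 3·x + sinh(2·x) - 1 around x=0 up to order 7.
8·x^7/315 + 4·x^5/15 + 4·x^3/3 + 2·x^2 + 5·x - 1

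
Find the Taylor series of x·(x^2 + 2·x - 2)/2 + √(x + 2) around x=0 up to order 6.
-21·√(2)·x^6/65536 + 7·√(2)·x^5/8192 - 5·√(2)·x^4/2048 + x^3·(√(2)/128 + 1/2) + x^2·(1 - √(2)/32) + x·(-1 + √(2)/4) + √(2)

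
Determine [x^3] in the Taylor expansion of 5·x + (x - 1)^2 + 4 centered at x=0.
Expand to order 3: 5·x + (x - 1)^2 + 4 = x^2 + 3·x + 5 + O(x^4).
The coefficient of x^3 is 0.

Final answer: 0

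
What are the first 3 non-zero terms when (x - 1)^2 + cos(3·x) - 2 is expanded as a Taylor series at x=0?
27·x^4/8 - 7·x^2/2 - 2·x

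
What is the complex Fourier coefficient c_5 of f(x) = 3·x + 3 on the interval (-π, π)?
Compute the real Fourier coefficients first: a_5 = 0, b_5 = 6/5.
Then c_5 = (a_5 − i·b_5)/2 = -3·i/5.

Final answer: -3·i/5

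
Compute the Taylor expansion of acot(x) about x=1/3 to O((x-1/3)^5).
acot(1/3) - 9·(x - 1/3)/10 + 27·(x - 1/3)^2/100 + 81·(x - 1/3)^3/500 - 243·(x - 1/3)^4/1250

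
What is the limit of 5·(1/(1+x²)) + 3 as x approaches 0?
Direct substitution at x = 0 gives 8.

Final answer: 8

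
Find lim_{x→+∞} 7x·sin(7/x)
As x → +∞: let u = 7/x → 0⁺; then 7·x·sin(7/x) = 7·7·sin(u)/u → 7·7·1 = 49.
Limit = 49.

Final answer: 49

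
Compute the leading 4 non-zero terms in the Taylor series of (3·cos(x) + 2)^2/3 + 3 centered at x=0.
-5·x^6/36 + 7·x^4/6 - 5·x^2 + 34/3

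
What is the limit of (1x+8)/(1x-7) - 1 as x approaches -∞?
Evaluate the dominant behaviour as x → -∞; each term tends to a finite value or vanishes.
Limit = 0.

Final answer: 0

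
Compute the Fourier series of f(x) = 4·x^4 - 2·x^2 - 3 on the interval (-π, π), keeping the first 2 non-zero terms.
(200 - 32·π^2)·cos(x) - 2·π^2/3 - 3 + 4·π^4/5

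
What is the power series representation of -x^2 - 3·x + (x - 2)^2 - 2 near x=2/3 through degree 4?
-8/3 - 7·(x - 2/3)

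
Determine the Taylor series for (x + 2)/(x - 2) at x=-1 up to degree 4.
-1/3 - 4·(x + 1)/9 - 4·(x + 1)^2/27 - 4·(x + 1)^3/81 - 4·(x + 1)^4/243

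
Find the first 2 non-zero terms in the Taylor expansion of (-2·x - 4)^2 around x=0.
16·x + 16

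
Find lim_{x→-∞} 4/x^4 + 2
Evaluate the dominant behaviour as x → -∞; each term tends to a finite value or vanishes.
Limit = 2.

Final answer: 2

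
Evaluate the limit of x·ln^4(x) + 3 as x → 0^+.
The product is a 0·∞ indeterminate form at x → 0⁺.
Rewrite the product as ln^4(x) / x^(-1) and apply L'Hôpital, or use the standard hierarchy x^(-1) ≫ |ln x|^4 as x → 0⁺.
The indeterminate product → 0, so the limit = 3.

Final answer: 3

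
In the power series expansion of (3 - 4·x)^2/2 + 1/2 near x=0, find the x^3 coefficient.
Expand to order 3: (3 - 4·x)^2/2 + 1/2 = 8·x^2 - 12·x + 5 + O(x^4).
The coefficient of x^3 is 0.

Final answer: 0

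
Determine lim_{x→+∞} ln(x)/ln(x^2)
This is an ∞/∞ indeterminate form as x → +∞.
Write ln(x^2) = 2·ln(x), reducing the quotient to 1/2.
Limit = 1/2.

Final answer: 1/2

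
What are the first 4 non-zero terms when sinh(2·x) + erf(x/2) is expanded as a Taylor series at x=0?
x^7·(8/315 - 1/(2688·√(π))) + x^5·(1/(160·√(π)) + 4/15) + x^3·(4/3 - 1/(12·√(π))) + x·(1/√(π) + 2)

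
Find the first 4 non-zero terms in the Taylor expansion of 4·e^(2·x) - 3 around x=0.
16·x^3/3 + 8·x^2 + 8·x + 1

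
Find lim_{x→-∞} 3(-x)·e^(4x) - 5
The product is a 0·∞ indeterminate form at x → -∞.
Rewrite the product as 3(-x) / e^(-4x) (an ∞/∞ form) and apply L'Hôpital, or use the standard hierarchy e^(4|x|) ≫ |(-x)| as x → -∞.
The indeterminate product → 0, so the limit = -5.

Final answer: -5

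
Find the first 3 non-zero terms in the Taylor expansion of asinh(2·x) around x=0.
12·x^5/5 - 4·x^3/3 + 2·x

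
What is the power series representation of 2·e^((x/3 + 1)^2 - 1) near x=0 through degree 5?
26·x^5/1215 + 19·x^4/243 + 20·x^3/81 + 2·x^2/3 + 4·x/3 + 2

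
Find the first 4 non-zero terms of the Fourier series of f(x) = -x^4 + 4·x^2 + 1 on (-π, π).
(-64 + 8·π^2)·cos(x) + (7 - 2·π^2)·cos(2·x) + (-64/27 + 8·π^2/9)·cos(3·x) - π^4/5 + 1 + 4·π^2/3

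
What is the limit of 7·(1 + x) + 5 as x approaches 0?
Direct substitution at x = 0 gives 12.

Final answer: 12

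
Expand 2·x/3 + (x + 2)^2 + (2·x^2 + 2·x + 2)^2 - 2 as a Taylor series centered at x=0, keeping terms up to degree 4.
4·x^4 + 8·x^3 + 13·x^2 + 38·x/3 + 6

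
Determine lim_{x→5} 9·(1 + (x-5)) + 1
Direct substitution at x = 5 gives 10.

Final answer: 10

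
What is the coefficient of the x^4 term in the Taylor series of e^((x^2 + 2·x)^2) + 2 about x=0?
Expand to order 4: e^((x^2 + 2·x)^2) + 2 = 9·x^4 + 4·x^3 + 4·x^2 + 3 + O(x^5).
The coefficient of x^4 is 9.

Final answer: 9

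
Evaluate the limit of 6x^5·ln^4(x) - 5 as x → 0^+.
The product is a 0·∞ indeterminate form at x → 0⁺.
Rewrite the product as 6·ln^4(x) / x^(-5) and apply L'Hôpital, or use the standard hierarchy x^(-5) ≫ |ln x|^4 as x → 0⁺.
The indeterminate product → 0, so the limit = -5.

Final answer: -5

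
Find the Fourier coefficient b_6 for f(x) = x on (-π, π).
b_6 = (1/π) ∫_{-π}^{π} f(x)·sin(6x) dx.
Evaluate the integral (use parity and integration by parts as needed): b_6 = -1/3.

Final answer: -1/3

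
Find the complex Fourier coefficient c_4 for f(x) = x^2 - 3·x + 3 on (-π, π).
Compute the real Fourier coefficients first: a_4 = 1/4, b_4 = 3/2.
Then c_4 = (a_4 − i·b_4)/2 = 1/8 - 3·i/4.

Final answer: 1/8 - 3·i/4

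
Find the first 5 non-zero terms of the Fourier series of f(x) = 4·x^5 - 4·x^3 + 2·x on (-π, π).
(-168·π^2 + 8·π^4 + 1012)·sin(x) + (-4·π^4 - 38 + 24·π^2)·sin(2·x) + (-232·π^2/27 + 572/81 + 8·π^4/3)·sin(3·x) + (-2·π^4 - 43/16 + 9·π^2/2)·sin(4·x) + (-72·π^2/25 + 932/625 + 8·π^4/5)·sin(5·x)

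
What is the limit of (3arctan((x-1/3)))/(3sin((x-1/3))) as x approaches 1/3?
Both numerator and denominator → 0 as x → 1/3; this is a 0/0 indeterminate form.
Expand each to leading order near x = 1/3: numerator ~ 3·(x - 1/3), denominator ~ 3·(x - 1/3).
The limit of the ratio is 1.

Final answer: 1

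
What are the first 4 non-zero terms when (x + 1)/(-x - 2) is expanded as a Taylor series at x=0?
-x^3/16 + x^2/8 - x/4 - 1/2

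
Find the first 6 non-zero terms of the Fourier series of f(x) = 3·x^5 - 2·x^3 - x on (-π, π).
(-124·π^2 + 6·π^4 + 742)·sin(x) + (-3·π^4 - 49/2 + 17·π^2)·sin(2·x) + (-52·π^2/9 + 86/27 + 2·π^4)·sin(3·x) + (-3·π^4/2 - 37/64 + 23·π^2/8)·sin(4·x) + (-44·π^2/25 + 14/625 + 6·π^4/5)·sin(5·x) + (-π^4 + 7/54 + 11·π^2/9)·sin(6·x)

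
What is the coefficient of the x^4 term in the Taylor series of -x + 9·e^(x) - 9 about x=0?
Expand to order 4: -x + 9·e^(x) - 9 = 3·x^4/8 + 3·x^3/2 + 9·x^2/2 + 8·x + O(x^5).
The coefficient of x^4 is 3/8.

Final answer: 3/8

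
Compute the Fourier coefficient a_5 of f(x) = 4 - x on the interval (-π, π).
a_5 = (1/π) ∫_{-π}^{π} f(x)·cos(5x) dx.
Evaluate the integral (use parity and integration by parts as needed): a_5 = 0.

Final answer: 0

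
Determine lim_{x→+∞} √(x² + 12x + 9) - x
This is an ∞ − ∞ indeterminate form.
Multiply and divide by the conjugate √(x²+12x + 9) + x; the x² terms cancel, leaving (12x + 9)/(√(x²+12x + 9)+x) → 12/2 = 6.
Limit = 6.

Final answer: 6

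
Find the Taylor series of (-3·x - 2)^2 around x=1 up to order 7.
25 + 30·(x - 1) + 9·(x - 1)^2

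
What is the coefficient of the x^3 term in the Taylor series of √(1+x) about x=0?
Expand to order 3: √(1+x) = x^3/16 - x^2/8 + x/2 + 1 + O(x^4).
The coefficient of x^3 is 1/16.

Final answer: 1/16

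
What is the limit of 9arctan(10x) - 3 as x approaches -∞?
Evaluate the dominant behaviour as x → -∞; each term tends to a finite value or vanishes.
Limit = -9·π/2 - 3.

Final answer: -9·π/2 - 3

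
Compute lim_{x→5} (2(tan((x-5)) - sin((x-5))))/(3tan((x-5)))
Both numerator and denominator → 0 as x → 5; this is a 0/0 indeterminate form.
Expand each to leading order near x = 5: numerator ~ (x - 5)^3, denominator ~ 3·(x - 5).
The limit of the ratio is 0.

Final answer: 0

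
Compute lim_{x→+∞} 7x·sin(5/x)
As x → +∞: let u = 5/x → 0⁺; then 7·x·sin(5/x) = 7·5·sin(u)/u → 7·5·1 = 35.
Limit = 35.

Final answer: 35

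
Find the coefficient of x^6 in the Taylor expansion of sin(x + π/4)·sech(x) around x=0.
Expand to order 6: sin(x + π/4)·sech(x) = -19·√(2)·x^6/180 + 3·√(2)·x^5/20 + √(2)·x^4/4 - √(2)·x^3/3 - √(2)·x^2/2 + √(2)·x/2 + √(2)/2 + O(x^7).
The coefficient of x^6 is -19·√(2)/180.

Final answer: -19·√(2)/180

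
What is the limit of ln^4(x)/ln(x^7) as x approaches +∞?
This is an ∞/∞ indeterminate form as x → +∞.
Write ln(x^7) = 7·ln(x), reducing the quotient to ln^3(x)/7 → ∞.
Limit = ∞.

Final answer: ∞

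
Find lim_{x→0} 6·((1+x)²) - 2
Direct substitution at x = 0 gives 4.

Final answer: 4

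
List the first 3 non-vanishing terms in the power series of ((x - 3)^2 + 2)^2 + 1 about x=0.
58·x^2 - 132·x + 122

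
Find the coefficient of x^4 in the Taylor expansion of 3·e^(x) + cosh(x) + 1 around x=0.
Expand to order 4: 3·e^(x) + cosh(x) + 1 = x^4/6 + x^3/2 + 2·x^2 + 3·x + 5 + O(x^5).
The coefficient of x^4 is 1/6.

Final answer: 1/6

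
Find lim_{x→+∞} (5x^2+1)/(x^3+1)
This is an ∞/∞ indeterminate form as x → +∞.
Divide numerator and denominator by x^3 and let the lower-order terms vanish; the numerator's degree 2 is below the denominator's degree 3, so the quotient → 0.
Limit = 0.

Final answer: 0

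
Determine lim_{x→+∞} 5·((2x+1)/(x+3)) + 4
Evaluate the dominant behaviour as x → +∞; each term tends to a finite value or vanishes.
Limit = 14.

Final answer: 14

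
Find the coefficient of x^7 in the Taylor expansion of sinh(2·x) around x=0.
Expand to order 7: sinh(2·x) = 8·x^7/315 + 4·x^5/15 + 4·x^3/3 + 2·x + O(x^8).
The coefficient of x^7 is 8/315.

Final answer: 8/315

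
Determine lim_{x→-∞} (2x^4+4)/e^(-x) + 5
The quotient is an ∞/∞ indeterminate form as x → -∞.
Compare growth rates of the dominant terms (exponentials ≫ polynomials ≫ logarithms), or apply L'Hôpital's rule; the quotient → 0.
Adding the constant: 0 + 5 = 5. Limit = 5.

Final answer: 5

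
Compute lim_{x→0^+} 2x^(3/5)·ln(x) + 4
The product is a 0·∞ indeterminate form at x → 0⁺.
Rewrite the product as 2·ln(x) / x^(-3/5) and apply L'Hôpital, or use the standard hierarchy x^(-3/5) ≫ |ln x| as x → 0⁺.
The indeterminate product → 0, so the limit = 4.

Final answer: 4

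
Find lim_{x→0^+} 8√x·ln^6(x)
This is a 0·∞ indeterminate form at x → 0⁺.
Rewrite the product as 8·ln^6(x) / x^(-1/2) and apply L'Hôpital, or use the standard hierarchy x^(-1/2) ≫ |ln x|^6 as x → 0⁺.
The indeterminate product → 0, so the limit = 0.

Final answer: 0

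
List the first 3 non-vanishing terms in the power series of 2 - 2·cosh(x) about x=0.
-x^6/360 - x^4/12 - x^2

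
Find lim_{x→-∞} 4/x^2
Evaluate the dominant behaviour as x → -∞; each term tends to a finite value or vanishes.
Limit = 0.

Final answer: 0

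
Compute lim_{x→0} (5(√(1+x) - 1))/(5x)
Both numerator and denominator → 0 as x → 0; this is a 0/0 indeterminate form.
Expand each to leading order near x = 0: numerator ~ 5·x/2, denominator ~ 5·x.
The limit of the ratio is 1/2.

Final answer: 1/2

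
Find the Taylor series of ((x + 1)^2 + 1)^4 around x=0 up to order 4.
136·x^4 + 160·x^3 + 128·x^2 + 64·x + 16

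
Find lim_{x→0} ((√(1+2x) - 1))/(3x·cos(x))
Both numerator and denominator → 0 as x → 0; this is a 0/0 indeterminate form.
Expand each to leading order near x = 0: numerator ~ x, denominator ~ 3·x.
The limit of the ratio is 1/3.

Final answer: 1/3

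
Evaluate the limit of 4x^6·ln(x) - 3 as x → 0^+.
The product is a 0·∞ indeterminate form at x → 0⁺.
Rewrite the product as 4·ln(x) / x^(-6) and apply L'Hôpital, or use the standard hierarchy x^(-6) ≫ |ln x| as x → 0⁺.
The indeterminate product → 0, so the limit = -3.

Final answer: -3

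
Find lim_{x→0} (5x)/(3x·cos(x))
Both numerator and denominator → 0 as x → 0; this is a 0/0 indeterminate form.
Expand each to leading order near x = 0: numerator ~ 5·x, denominator ~ 3·x.
The limit of the ratio is 5/3.

Final answer: 5/3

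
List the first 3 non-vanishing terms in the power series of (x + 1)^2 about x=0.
x^2 + 2·x + 1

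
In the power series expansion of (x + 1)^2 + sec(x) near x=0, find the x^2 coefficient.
Expand to order 2: (x + 1)^2 + sec(x) = 3·x^2/2 + 2·x + 2 + O(x^3).
The coefficient of x^2 is 3/2.

Final answer: 3/2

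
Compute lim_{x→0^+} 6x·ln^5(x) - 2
The product is a 0·∞ indeterminate form at x → 0⁺.
Rewrite the product as 6·ln^5(x) / x^(-1) and apply L'Hôpital, or use the standard hierarchy x^(-1) ≫ |ln x|^5 as x → 0⁺.
The indeterminate product → 0, so the limit = -2.

Final answer: -2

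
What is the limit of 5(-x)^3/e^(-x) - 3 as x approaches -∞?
The quotient is an ∞/∞ indeterminate form as x → -∞.
Compare growth rates of the dominant terms (exponentials ≫ polynomials ≫ logarithms), or apply L'Hôpital's rule; the quotient → 0.
Adding the constant: 0 - 3 = -3. Limit = -3.

Final answer: -3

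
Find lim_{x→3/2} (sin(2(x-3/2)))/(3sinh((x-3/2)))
Both numerator and denominator → 0 as x → 3/2; this is a 0/0 indeterminate form.
Expand each to leading order near x = 3/2: numerator ~ 2·(x - 3/2), denominator ~ 3·(x - 3/2).
The limit of the ratio is 2/3.

Final answer: 2/3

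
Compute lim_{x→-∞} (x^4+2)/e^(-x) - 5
The quotient is an ∞/∞ indeterminate form as x → -∞.
Compare growth rates of the dominant terms (exponentials ≫ polynomials ≫ logarithms), or apply L'Hôpital's rule; the quotient → 0.
Adding the constant: 0 - 5 = -5. Limit = -5.

Final answer: -5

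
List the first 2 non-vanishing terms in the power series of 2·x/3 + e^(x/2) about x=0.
7·x/6 + 1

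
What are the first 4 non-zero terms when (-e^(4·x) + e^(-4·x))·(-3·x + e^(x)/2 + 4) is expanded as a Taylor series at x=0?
158·x^4/3 - 98·x^3 + 20·x^2 - 36·x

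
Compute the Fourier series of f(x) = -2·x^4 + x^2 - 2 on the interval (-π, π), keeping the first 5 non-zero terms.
(-100 + 16·π^2)·cos(x) + (7 - 4·π^2)·cos(2·x) + (-44/27 + 16·π^2/9)·cos(3·x) + (5/8 - π^2)·cos(4·x) - 2·π^4/5 - 2 + π^2/3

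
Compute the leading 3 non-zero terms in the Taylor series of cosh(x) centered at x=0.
x^4/24 + x^2/2 + 1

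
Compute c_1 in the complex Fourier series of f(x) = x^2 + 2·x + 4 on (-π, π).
Compute the real Fourier coefficients first: a_1 = -4, b_1 = 4.
Then c_1 = (a_1 − i·b_1)/2 = -2 - 2·i.

Final answer: -2 - 2·i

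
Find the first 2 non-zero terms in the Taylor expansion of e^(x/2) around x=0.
x/2 + 1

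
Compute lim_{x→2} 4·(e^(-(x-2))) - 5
Direct substitution at x = 2 gives -1.

Final answer: -1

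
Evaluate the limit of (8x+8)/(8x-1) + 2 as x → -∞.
Evaluate the dominant behaviour as x → -∞; each term tends to a finite value or vanishes.
Limit = 3.

Final answer: 3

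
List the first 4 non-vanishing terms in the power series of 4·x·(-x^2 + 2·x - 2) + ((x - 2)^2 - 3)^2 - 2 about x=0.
-12·x^3 + 26·x^2 - 16·x - 1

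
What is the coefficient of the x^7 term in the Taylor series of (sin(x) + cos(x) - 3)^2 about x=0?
Expand to order 7: (sin(x) + cos(x) - 3)^2 = -61·x^7/2520 + x^6/120 + 13·x^5/60 - x^4/4 - x^3/3 + 3·x^2 - 4·x + 4 + O(x^8).
The coefficient of x^7 is -61/2520.

Final answer: -61/2520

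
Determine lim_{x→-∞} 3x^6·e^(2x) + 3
The product is a 0·∞ indeterminate form at x → -∞.
Rewrite the product as 3x^6 / e^(-2x) (an ∞/∞ form) and apply L'Hôpital, or use the standard hierarchy e^(2|x|) ≫ |x^6| as x → -∞.
The indeterminate product → 0, so the limit = 3.

Final answer: 3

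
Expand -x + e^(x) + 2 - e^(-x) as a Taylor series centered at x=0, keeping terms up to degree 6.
x^5/60 + x^3/3 + x + 2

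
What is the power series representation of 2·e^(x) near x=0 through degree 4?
x^4/12 + x^3/3 + x^2 + 2·x + 2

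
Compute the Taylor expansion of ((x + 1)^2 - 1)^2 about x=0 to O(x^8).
x^4 + 4·x^3 + 4·x^2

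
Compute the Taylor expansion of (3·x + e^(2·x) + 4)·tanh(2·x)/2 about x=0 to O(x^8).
-4348·x^7/315 + 412·x^6/45 + 26·x^5/3 - 16·x^4/3 - 14·x^3/3 + 5·x^2 + 5·x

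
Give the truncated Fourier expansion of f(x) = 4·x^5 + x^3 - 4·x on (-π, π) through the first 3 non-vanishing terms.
(-158·π^2 + 8·π^4 + 940)·sin(x) + (-4·π^4 - 49/2 + 19·π^2)·sin(2·x) + (-142·π^2/27 + 68/81 + 8·π^4/3)·sin(3·x)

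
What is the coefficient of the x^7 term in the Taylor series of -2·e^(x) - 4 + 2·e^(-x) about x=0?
Expand to order 7: -2·e^(x) - 4 + 2·e^(-x) = -x^7/1260 - x^5/30 - 2·x^3/3 - 4·x - 4 + O(x^8).
The coefficient of x^7 is -1/1260.

Final answer: -1/1260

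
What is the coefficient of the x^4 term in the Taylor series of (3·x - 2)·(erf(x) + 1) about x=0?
Expand to order 4: (3·x - 2)·(erf(x) + 1) = -2·x^4/√(π) + 4·x^3/(3·√(π)) + 6·x^2/√(π) + x·(3 - 4/√(π)) - 2 + O(x^5).
The coefficient of x^4 is -2/√(π).

Final answer: -2/√(π)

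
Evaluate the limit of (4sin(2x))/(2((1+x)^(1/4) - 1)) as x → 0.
Both numerator and denominator → 0 as x → 0; this is a 0/0 indeterminate form.
Expand each to leading order near x = 0: numerator ~ 8·x, denominator ~ x/2.
The limit of the ratio is 16.

Final answer: 16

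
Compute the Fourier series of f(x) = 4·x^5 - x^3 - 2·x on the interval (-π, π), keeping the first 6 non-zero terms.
(-162·π^2 + 8·π^4 + 968)·sin(x) + (-4·π^4 - 59/2 + 21·π^2)·sin(2·x) + (-178·π^2/27 + 248/81 + 8·π^4/3)·sin(3·x) + (-2·π^4 - 1/8 + 3·π^2)·sin(4·x) + (-42·π^2/25 - 248/625 + 8·π^4/5)·sin(5·x) + (-4·π^4/3 + 79/162 + 29·π^2/27)·sin(6·x)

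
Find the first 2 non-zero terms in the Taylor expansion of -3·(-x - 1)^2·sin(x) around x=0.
-6·x^2 - 3·x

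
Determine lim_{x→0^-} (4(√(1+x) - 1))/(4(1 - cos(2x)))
Both numerator and denominator → 0 as x → 0^-; this is a 0/0 indeterminate form.
Expand each to leading order near x = 0: numerator ~ 2·x, denominator ~ 8·x^2.
The limit of the ratio is -∞.

Final answer: -∞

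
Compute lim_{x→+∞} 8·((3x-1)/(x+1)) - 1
Evaluate the dominant behaviour as x → +∞; each term tends to a finite value or vanishes.
Limit = 23.

Final answer: 23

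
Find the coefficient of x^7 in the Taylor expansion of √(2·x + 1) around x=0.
Expand to order 7: √(2·x + 1) = 33·x^7/16 - 21·x^6/16 + 7·x^5/8 - 5·x^4/8 + x^3/2 - x^2/2 + x + 1 + O(x^8).
The coefficient of x^7 is 33/16.

Final answer: 33/16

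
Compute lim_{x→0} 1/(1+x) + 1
Direct substitution at x = 0 gives 2.

Final answer: 2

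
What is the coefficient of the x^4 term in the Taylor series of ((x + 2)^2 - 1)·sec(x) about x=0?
Expand to order 4: ((x + 2)^2 - 1)·sec(x) = 9·x^4/8 + 2·x^3 + 5·x^2/2 + 4·x + 3 + O(x^5).
The coefficient of x^4 is 9/8.

Final answer: 9/8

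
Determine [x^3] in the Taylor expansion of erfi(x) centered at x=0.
Expand to order 3: erfi(x) = 2·x^3/(3·√(π)) + 2·x/√(π) + O(x^4).
The coefficient of x^3 is 2/(3·√(π)).

Final answer: 2/(3·√(π))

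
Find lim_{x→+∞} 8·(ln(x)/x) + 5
Evaluate the dominant behaviour as x → +∞; each term tends to a finite value or vanishes.
Limit = 5.

Final answer: 5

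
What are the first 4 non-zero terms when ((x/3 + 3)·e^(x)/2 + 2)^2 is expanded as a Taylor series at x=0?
97·x^3/18 + 331·x^2/36 + 35·x/3 + 49/4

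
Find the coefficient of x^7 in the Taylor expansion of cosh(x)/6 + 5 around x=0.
Expand to order 7: cosh(x)/6 + 5 = x^6/4320 + x^4/144 + x^2/12 + 31/6 + O(x^8).
The coefficient of x^7 is 0.

Final answer: 0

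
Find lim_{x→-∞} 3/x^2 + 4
Evaluate the dominant behaviour as x → -∞; each term tends to a finite value or vanishes.
Limit = 4.

Final answer: 4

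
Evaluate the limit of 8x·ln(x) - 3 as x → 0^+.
The product is a 0·∞ indeterminate form at x → 0⁺.
Rewrite the product as 8·ln(x) / x^(-1) and apply L'Hôpital, or use the standard hierarchy x^(-1) ≫ |ln x| as x → 0⁺.
The indeterminate product → 0, so the limit = -3.

Final answer: -3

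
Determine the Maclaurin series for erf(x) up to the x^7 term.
-x^7/(21·√(π)) + x^5/(5·√(π)) - 2·x^3/(3·√(π)) + 2·x/√(π)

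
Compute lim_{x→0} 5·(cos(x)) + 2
Direct substitution at x = 0 gives 7.

Final answer: 7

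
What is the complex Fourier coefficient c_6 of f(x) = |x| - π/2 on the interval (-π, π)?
Compute the real Fourier coefficients first: a_6 = 0, b_6 = 0.
Then c_6 = (a_6 − i·b_6)/2 = 0.

Final answer: 0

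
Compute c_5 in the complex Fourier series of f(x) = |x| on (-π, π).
Compute the real Fourier coefficients first: a_5 = -4/(25·π), b_5 = 0.
Then c_5 = (a_5 − i·b_5)/2 = -2/(25·π).

Final answer: -2/(25·π)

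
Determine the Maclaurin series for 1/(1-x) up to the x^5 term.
x^5 + x^4 + x^3 + x^2 + x + 1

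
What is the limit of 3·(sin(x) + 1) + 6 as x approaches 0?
Direct substitution at x = 0 gives 9.

Final answer: 9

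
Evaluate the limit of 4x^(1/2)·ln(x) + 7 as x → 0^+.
The product is a 0·∞ indeterminate form at x → 0⁺.
Rewrite the product as 4·ln(x) / x^(-1/2) and apply L'Hôpital, or use the standard hierarchy x^(-1/2) ≫ |ln x| as x → 0⁺.
The indeterminate product → 0, so the limit = 7.

Final answer: 7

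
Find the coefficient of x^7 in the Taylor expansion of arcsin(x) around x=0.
Expand to order 7: arcsin(x) = 5·x^7/112 + 3·x^5/40 + x^3/6 + x + O(x^8).
The coefficient of x^7 is 5/112.

Final answer: 5/112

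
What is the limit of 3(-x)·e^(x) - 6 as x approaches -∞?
The product is a 0·∞ indeterminate form at x → -∞.
Rewrite the product as 3(-x) / e^(-x) (an ∞/∞ form) and apply L'Hôpital, or use the standard hierarchy e^(|x|) ≫ |(-x)| as x → -∞.
The indeterminate product → 0, so the limit = -6.

Final answer: -6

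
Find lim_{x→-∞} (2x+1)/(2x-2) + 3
Evaluate the dominant behaviour as x → -∞; each term tends to a finite value or vanishes.
Limit = 4.

Final answer: 4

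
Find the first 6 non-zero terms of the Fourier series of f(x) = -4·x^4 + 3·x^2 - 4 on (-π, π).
(-204 + 32·π^2)·cos(x) + (15 - 8·π^2)·cos(2·x) + (-100/27 + 32·π^2/9)·cos(3·x) + (3/2 - 2·π^2)·cos(4·x) + (-492/625 + 32·π^2/25)·cos(5·x) - 4·π^4/5 - 4 + π^2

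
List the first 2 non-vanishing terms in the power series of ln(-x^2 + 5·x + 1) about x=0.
-27·x^2/2 + 5·x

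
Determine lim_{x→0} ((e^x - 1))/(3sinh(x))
Both numerator and denominator → 0 as x → 0; this is a 0/0 indeterminate form.
Expand each to leading order near x = 0: numerator ~ x, denominator ~ 3·x.
The limit of the ratio is 1/3.

Final answer: 1/3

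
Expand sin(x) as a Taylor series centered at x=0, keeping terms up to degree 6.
x^5/120 - x^3/6 + x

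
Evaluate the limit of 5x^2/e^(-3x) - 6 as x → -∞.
The quotient is an ∞/∞ indeterminate form as x → -∞.
Compare growth rates of the dominant terms (exponentials ≫ polynomials ≫ logarithms), or apply L'Hôpital's rule; the quotient → 0.
Adding the constant: 0 - 6 = -6. Limit = -6.

Final answer: -6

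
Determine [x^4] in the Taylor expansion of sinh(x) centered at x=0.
Expand to order 4: sinh(x) = x^3/6 + x + O(x^5).
The coefficient of x^4 is 0.

Final answer: 0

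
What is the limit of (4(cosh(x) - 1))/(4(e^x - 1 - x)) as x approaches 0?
Both numerator and denominator → 0 as x → 0; this is a 0/0 indeterminate form.
Expand each to leading order near x = 0: numerator ~ 2·x^2, denominator ~ 2·x^2.
The limit of the ratio is 1.

Final answer: 1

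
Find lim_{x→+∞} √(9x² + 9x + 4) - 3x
As x → +∞: multiply by the conjugate to get (9x+4)/(√(9x²+9x+4)+3x); the denominator ~ 6x, so the limit is 9/6 = 3/2.
Limit = 3/2.

Final answer: 3/2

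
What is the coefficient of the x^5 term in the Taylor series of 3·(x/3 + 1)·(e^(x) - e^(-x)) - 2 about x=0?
Expand to order 5: 3·(x/3 + 1)·(e^(x) - e^(-x)) - 2 = x^5/20 + x^4/3 + x^3 + 2·x^2 + 6·x - 2 + O(x^6).
The coefficient of x^5 is 1/20.

Final answer: 1/20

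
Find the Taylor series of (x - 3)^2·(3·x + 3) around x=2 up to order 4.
9 - 15·(x - 2) + 3·(x - 2)^2 + 3·(x - 2)^3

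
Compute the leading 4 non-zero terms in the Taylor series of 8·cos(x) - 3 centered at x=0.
-x^6/90 + x^4/3 - 4·x^2 + 5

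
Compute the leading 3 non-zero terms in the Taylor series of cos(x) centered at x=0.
x^4/24 - x^2/2 + 1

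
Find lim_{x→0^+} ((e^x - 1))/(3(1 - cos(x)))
Both numerator and denominator → 0 as x → 0^+; this is a 0/0 indeterminate form.
Expand each to leading order near x = 0: numerator ~ x, denominator ~ 3·x^2/2.
The limit of the ratio is ∞.

Final answer: ∞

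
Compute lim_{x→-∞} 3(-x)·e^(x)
This is a 0·∞ indeterminate form at x → -∞.
Rewrite the product as 3(-x) / e^(-x) (an ∞/∞ form) and apply L'Hôpital, or use the standard hierarchy e^(|x|) ≫ |(-x)| as x → -∞.
The indeterminate product → 0, so the limit = 0.

Final answer: 0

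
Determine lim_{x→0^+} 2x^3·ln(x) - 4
The product is a 0·∞ indeterminate form at x → 0⁺.
Rewrite the product as 2·ln(x) / x^(-3) and apply L'Hôpital, or use the standard hierarchy x^(-3) ≫ |ln x| as x → 0⁺.
The indeterminate product → 0, so the limit = -4.

Final answer: -4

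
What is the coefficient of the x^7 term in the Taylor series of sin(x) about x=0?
Expand to order 7: sin(x) = -x^7/5040 + x^5/120 - x^3/6 + x + O(x^8).
The coefficient of x^7 is -1/5040.

Final answer: -1/5040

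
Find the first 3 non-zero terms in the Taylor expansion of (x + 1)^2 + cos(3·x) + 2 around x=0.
-7·x^2/2 + 2·x + 4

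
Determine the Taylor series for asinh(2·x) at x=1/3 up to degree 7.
asinh(2/3) + 6·√(13)·(x - 1/3)/13 - 36·√(13)·(x - 1/3)^2/169 - 36·√(13)·(x - 1/3)^3/2197 + 6156·√(13)·(x - 1/3)^4/28561 - 479196·√(13)·(x - 1/3)^5/1856465 + 188568·√(13)·(x - 1/3)^6/4826809 + 161995464·√(13)·(x - 1/3)^7/439239619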